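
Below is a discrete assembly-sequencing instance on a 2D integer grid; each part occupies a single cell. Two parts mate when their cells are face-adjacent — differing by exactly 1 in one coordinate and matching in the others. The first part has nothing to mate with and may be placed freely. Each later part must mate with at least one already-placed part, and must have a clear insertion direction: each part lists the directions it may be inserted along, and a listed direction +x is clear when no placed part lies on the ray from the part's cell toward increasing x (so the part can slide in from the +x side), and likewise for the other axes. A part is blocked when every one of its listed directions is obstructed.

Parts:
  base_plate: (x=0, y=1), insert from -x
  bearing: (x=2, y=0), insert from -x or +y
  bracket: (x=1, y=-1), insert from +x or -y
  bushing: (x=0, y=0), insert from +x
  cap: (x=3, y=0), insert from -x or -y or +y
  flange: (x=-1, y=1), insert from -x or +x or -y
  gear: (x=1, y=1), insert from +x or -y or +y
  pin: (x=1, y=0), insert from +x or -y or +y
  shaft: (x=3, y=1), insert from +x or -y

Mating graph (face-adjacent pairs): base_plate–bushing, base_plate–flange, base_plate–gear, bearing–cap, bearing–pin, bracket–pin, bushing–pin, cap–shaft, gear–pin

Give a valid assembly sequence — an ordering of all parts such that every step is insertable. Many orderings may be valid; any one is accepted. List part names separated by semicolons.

1. bushing@(0, 0) [+x clear] — {bushing}
2. pin@(1, 0) [+x clear] — {bushing, pin}
3. gear@(1, 1) [+x clear] — {bushing, gear, pin}
4. bearing@(2, 0) [+y clear] — {bearing, bushing, gear, pin}
5. cap@(3, 0) [-y clear] — {bearing, bushing, cap, gear, pin}
6. bracket@(1, -1) [+x clear] — {bearing, bracket, bushing, cap, gear, pin}
7. base_plate@(0, 1) [-x clear] — {base_plate, bearing, bracket, bushing, cap, gear, pin}
8. flange@(-1, 1) [-x clear] — {base_plate, bearing, bracket, bushing, cap, flange, gear, pin}
9. shaft@(3, 1) [+x clear] — {base_plate, bearing, bracket, bushing, cap, flange, gear, pin, shaft}

bushing; pin; gear; bearing; cap; bracket; base_plate; flange; shaft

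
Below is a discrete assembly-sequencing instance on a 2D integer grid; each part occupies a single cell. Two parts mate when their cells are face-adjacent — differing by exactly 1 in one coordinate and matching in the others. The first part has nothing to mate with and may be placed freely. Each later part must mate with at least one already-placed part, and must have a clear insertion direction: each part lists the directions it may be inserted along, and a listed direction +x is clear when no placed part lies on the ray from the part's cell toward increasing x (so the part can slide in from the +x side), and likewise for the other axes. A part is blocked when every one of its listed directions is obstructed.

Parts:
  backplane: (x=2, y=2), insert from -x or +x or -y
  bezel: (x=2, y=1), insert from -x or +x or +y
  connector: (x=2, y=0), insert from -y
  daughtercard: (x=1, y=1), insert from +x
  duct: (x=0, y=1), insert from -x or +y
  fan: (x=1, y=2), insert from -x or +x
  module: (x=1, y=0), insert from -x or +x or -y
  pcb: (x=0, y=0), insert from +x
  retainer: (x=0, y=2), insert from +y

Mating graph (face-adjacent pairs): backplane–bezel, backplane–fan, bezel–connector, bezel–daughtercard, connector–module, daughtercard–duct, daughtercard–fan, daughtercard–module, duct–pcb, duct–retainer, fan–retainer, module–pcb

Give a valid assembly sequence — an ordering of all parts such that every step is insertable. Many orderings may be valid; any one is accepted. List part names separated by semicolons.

1. daughtercard@(1, 1) [+x clear] — {daughtercard}
2. bezel@(2, 1) [+x clear] — {bezel, daughtercard}
3. backplane@(2, 2) [-x clear] — {backplane, bezel, daughtercard}
4. duct@(0, 1) [-x clear] — {backplane, bezel, daughtercard, duct}
5. fan@(1, 2) [-x clear] — {backplane, bezel, daughtercard, duct, fan}
6. retainer@(0, 2) [+y clear] — {backplane, bezel, daughtercard, duct, fan, retainer}
7. pcb@(0, 0) [+x clear] — {backplane, bezel, daughtercard, duct, fan, pcb, retainer}
8. connector@(2, 0) [-y clear] — {backplane, bezel, connector, daughtercard, duct, fan, pcb, retainer}
9. module@(1, 0) [-y clear] — {backplane, bezel, connector, daughtercard, duct, fan, module, pcb, retainer}

daughtercard; bezel; backplane; duct; fan; retainer; pcb; connector; module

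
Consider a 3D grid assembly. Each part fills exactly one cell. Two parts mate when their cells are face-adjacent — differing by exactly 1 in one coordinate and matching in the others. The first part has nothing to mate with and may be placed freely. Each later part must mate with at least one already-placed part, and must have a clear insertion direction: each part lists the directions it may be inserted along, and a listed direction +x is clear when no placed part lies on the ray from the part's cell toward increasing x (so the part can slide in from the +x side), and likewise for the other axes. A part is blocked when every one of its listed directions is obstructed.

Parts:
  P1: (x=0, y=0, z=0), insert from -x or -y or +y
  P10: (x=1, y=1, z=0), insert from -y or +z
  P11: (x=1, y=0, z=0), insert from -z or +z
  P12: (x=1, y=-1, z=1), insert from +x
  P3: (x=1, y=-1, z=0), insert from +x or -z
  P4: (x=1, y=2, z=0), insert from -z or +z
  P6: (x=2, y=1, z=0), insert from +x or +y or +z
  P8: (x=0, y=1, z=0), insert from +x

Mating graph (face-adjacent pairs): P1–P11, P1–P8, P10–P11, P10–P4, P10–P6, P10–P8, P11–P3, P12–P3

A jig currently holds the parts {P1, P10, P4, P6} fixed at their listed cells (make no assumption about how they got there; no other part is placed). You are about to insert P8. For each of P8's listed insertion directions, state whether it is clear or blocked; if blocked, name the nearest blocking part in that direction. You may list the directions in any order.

+x: nearest on ray is P10@(1, 1, 0) ⇒ blocked

+x: blocked by P10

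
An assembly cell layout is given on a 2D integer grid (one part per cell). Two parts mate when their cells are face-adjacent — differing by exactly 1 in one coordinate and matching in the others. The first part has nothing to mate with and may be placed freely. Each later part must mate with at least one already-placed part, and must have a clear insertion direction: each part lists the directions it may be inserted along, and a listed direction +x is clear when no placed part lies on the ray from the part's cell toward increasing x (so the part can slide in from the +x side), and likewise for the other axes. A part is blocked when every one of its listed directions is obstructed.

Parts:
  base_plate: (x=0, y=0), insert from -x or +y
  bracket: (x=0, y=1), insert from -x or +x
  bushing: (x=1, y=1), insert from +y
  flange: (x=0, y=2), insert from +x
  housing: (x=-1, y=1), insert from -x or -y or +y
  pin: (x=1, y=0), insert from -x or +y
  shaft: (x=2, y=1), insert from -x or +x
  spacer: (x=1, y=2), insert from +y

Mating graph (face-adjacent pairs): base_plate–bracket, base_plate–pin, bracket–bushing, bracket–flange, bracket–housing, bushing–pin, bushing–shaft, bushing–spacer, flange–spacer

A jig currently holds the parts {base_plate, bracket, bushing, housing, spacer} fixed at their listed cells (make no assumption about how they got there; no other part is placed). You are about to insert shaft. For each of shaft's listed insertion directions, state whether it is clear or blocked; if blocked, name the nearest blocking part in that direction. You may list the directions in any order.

-x: nearest on ray is bushing@(1, 1) ⇒ blocked
+x: ray from shaft(2, 1) has no placed part ⇒ clear

+x: clear; -x: blocked by bushing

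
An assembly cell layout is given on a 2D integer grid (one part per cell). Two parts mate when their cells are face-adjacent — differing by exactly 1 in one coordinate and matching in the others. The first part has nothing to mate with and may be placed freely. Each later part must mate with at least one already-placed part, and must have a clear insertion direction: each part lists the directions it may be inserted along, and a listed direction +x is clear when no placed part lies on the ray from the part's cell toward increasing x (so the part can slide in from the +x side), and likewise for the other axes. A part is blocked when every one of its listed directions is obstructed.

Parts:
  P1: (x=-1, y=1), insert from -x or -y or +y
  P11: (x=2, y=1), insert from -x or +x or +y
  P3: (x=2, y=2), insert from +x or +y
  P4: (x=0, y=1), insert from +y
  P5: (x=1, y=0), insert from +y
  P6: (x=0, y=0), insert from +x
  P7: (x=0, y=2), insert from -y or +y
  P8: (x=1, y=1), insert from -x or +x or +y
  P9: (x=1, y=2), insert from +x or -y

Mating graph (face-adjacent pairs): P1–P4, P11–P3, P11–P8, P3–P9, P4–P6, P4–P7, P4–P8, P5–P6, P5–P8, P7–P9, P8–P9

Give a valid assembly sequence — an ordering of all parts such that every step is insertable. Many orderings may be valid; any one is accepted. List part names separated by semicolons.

1. P1@(-1, 1) [-x clear] — {P1}
2. P4@(0, 1) [+y clear] — {P1, P4}
3. P7@(0, 2) [+y clear] — {P1, P4, P7}
4. P6@(0, 0) [+x clear] — {P1, P4, P6, P7}
5. P5@(1, 0) [+y clear] — {P1, P4, P5, P6, P7}
6. P9@(1, 2) [+x clear] — {P1, P4, P5, P6, P7, P9}
7. P8@(1, 1) [+x clear] — {P1, P4, P5, P6, P7, P8, P9}
8. P3@(2, 2) [+x clear] — {P1, P3, P4, P5, P6, P7, P8, P9}
9. P11@(2, 1) [+x clear] — {P1, P11, P3, P4, P5, P6, P7, P8, P9}

P1; P4; P7; P6; P5; P9; P8; P3; P11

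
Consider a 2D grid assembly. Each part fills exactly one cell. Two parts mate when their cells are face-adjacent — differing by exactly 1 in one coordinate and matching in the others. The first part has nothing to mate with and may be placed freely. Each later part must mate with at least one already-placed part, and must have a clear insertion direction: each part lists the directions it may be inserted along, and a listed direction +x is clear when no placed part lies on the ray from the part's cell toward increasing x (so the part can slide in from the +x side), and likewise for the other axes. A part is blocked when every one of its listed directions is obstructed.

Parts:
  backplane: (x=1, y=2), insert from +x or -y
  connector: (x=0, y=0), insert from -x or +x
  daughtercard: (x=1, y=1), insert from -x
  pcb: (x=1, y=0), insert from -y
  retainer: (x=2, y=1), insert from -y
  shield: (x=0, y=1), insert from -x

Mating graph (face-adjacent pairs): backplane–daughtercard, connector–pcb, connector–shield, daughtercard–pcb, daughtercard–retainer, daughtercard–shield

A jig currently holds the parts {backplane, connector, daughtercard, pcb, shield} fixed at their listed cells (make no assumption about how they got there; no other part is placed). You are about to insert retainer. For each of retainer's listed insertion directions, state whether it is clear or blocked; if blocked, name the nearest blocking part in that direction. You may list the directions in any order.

-y: ray from retainer(2, 1) has no placed part ⇒ clear

-y: clear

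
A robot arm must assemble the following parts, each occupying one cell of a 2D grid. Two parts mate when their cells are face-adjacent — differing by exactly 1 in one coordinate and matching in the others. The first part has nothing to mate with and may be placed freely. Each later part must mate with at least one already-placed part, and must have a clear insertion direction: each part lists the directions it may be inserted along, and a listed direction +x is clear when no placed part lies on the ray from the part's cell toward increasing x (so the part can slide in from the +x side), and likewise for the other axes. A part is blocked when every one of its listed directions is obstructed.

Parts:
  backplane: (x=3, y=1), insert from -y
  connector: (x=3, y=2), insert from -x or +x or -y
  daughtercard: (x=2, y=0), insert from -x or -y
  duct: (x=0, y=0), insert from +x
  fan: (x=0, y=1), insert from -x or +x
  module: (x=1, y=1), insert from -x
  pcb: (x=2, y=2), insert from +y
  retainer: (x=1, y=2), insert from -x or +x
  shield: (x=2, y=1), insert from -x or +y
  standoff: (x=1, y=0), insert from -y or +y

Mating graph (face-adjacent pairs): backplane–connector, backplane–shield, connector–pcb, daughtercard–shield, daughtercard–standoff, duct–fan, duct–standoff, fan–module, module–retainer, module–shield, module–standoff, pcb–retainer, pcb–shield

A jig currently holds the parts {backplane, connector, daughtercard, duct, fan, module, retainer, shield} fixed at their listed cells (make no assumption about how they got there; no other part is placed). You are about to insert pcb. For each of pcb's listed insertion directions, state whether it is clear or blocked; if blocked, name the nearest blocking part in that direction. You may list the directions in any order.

+y: ray from pcb(2, 2) has no placed part ⇒ clear

+y: clear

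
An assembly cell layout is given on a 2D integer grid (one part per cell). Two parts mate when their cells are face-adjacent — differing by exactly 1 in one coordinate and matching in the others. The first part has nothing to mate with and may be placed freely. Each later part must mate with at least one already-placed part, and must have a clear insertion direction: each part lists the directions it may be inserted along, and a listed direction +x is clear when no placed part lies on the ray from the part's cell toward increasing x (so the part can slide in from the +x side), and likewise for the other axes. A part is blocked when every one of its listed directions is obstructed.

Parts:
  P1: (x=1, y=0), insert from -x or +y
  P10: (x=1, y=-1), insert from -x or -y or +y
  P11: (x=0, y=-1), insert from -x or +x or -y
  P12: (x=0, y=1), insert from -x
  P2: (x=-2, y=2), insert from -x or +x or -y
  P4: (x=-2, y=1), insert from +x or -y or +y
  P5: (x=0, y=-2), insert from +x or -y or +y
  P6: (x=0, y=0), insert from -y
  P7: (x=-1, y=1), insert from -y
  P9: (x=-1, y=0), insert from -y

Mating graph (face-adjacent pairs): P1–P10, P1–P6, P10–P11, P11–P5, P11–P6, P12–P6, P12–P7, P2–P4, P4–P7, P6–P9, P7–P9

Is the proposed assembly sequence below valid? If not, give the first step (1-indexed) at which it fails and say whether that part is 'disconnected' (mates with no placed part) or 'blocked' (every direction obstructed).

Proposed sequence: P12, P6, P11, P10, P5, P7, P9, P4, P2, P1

1. P12@(0, 1) [-x clear] — {P12}
2. P6@(0, 0) [-y clear] — {P12, P6}
3. P11@(0, -1) [-x clear] — {P11, P12, P6}
4. P10@(1, -1) [-y clear] — {P10, P11, P12, P6}
5. P5@(0, -2) [+x clear] — {P10, P11, P12, P5, P6}
6. P7@(-1, 1) [-y clear] — {P10, P11, P12, P5, P6, P7}
7. P9@(-1, 0) [-y clear] — {P10, P11, P12, P5, P6, P7, P9}
8. P4@(-2, 1) [-y clear] — {P10, P11, P12, P4, P5, P6, P7, P9}
9. P2@(-2, 2) [-x clear] — {P10, P11, P12, P2, P4, P5, P6, P7, P9}
10. P1@(1, 0) [+y clear] — {P1, P10, P11, P12, P2, P4, P5, P6, P7, P9}

Valid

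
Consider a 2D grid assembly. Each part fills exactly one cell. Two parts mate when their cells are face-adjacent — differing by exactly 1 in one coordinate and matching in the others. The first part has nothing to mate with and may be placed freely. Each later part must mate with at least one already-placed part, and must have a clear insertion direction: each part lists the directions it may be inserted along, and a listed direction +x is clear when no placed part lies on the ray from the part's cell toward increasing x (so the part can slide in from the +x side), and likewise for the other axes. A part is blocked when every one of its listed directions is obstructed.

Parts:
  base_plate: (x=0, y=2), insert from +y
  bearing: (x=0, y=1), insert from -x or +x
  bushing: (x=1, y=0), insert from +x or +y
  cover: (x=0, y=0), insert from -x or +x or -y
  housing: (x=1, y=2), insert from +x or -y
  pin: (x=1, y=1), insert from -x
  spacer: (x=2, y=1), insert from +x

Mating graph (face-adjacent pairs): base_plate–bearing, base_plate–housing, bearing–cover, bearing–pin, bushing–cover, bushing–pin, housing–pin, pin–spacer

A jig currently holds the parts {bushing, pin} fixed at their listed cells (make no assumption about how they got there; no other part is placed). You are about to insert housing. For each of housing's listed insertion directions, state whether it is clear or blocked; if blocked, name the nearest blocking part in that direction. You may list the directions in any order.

+x: clear; -y: blocked by pin

+x: ray from housing(1, 2) has no placed part ⇒ clear
-y: nearest on ray is pin@(1, 1) ⇒ blocked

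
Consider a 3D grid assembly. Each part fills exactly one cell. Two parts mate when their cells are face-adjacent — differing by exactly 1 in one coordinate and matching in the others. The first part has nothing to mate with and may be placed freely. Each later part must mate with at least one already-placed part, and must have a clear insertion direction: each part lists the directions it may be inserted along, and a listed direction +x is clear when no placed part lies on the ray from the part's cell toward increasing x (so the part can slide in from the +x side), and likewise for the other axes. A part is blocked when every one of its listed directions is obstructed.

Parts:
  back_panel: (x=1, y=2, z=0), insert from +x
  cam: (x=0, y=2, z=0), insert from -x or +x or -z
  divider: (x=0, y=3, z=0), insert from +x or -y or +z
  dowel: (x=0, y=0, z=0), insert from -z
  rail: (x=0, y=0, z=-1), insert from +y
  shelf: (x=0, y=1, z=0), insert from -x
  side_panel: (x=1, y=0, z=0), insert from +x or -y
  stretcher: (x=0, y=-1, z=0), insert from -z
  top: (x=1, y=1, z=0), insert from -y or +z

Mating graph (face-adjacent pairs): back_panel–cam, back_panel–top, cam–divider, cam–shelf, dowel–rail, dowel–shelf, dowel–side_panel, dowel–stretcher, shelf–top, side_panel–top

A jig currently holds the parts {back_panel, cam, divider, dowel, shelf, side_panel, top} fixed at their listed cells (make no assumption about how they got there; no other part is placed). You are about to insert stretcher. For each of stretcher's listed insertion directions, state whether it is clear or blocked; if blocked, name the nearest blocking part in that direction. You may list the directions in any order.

-z: clear

-z: ray from stretcher(0, -1, 0) has no placed part ⇒ clear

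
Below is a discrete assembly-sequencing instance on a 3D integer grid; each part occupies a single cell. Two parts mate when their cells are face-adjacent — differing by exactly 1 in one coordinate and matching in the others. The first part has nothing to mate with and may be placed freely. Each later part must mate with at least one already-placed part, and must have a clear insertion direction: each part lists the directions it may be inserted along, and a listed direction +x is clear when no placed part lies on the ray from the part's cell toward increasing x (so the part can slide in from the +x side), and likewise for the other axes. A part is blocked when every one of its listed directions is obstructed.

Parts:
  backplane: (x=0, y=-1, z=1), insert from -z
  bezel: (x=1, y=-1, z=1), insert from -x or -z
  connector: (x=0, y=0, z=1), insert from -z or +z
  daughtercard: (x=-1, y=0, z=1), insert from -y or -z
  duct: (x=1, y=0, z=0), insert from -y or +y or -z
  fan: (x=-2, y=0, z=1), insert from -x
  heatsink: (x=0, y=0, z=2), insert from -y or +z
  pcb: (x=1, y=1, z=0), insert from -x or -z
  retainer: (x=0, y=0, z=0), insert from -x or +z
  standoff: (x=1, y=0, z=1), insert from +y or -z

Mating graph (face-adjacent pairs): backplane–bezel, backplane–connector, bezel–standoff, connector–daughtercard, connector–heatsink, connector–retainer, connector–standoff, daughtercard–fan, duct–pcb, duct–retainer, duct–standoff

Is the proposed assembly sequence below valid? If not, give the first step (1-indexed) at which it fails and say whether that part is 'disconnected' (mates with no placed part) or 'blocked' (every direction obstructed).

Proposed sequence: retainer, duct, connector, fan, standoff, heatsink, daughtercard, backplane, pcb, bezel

Invalid at step 4 (disconnected)

1. retainer@(0, 0, 0) [-x clear] — {retainer}
2. duct@(1, 0, 0) [-y clear] — {duct, retainer}
3. connector@(0, 0, 1) [+z clear] — {connector, duct, retainer}
4. fan@(-2, 0, 1) — no placed neighbour ⇒ disconnected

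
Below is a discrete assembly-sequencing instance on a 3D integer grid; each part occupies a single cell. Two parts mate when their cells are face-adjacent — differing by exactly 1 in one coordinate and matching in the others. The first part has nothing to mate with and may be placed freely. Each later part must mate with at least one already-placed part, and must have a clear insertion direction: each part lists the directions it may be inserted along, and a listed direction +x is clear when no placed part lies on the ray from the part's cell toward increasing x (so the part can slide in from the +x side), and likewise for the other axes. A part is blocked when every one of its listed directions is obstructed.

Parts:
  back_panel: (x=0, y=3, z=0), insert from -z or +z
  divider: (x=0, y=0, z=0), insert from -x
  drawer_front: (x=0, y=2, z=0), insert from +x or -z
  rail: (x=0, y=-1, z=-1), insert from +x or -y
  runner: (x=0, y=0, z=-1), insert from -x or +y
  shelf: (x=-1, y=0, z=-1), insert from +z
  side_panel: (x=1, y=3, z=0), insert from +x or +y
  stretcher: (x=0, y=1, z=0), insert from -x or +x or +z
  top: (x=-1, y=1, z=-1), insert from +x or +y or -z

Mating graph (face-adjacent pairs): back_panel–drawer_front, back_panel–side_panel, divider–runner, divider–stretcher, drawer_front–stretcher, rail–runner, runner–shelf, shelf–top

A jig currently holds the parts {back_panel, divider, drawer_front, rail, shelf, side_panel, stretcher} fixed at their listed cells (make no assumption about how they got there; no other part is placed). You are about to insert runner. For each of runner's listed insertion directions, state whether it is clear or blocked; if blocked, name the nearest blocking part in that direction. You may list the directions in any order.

+y: clear; -x: blocked by shelf

-x: nearest on ray is shelf@(-1, 0, -1) ⇒ blocked
+y: ray from runner(0, 0, -1) has no placed part ⇒ clear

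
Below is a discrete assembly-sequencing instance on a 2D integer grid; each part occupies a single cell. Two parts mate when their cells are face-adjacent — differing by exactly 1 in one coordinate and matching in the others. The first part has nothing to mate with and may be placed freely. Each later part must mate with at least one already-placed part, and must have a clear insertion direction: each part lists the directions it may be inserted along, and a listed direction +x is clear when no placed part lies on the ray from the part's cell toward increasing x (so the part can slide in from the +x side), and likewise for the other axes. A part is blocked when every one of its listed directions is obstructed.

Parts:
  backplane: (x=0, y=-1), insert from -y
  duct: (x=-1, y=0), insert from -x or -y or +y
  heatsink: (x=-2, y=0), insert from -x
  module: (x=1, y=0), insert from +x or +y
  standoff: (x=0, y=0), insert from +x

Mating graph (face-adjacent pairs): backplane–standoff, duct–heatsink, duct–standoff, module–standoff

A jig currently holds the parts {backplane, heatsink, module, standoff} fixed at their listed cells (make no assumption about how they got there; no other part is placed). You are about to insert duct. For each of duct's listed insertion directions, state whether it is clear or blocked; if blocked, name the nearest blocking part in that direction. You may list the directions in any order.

-x: nearest on ray is heatsink@(-2, 0) ⇒ blocked
-y: ray from duct(-1, 0) has no placed part ⇒ clear
+y: ray from duct(-1, 0) has no placed part ⇒ clear

+y: clear; -x: blocked by heatsink; -y: clear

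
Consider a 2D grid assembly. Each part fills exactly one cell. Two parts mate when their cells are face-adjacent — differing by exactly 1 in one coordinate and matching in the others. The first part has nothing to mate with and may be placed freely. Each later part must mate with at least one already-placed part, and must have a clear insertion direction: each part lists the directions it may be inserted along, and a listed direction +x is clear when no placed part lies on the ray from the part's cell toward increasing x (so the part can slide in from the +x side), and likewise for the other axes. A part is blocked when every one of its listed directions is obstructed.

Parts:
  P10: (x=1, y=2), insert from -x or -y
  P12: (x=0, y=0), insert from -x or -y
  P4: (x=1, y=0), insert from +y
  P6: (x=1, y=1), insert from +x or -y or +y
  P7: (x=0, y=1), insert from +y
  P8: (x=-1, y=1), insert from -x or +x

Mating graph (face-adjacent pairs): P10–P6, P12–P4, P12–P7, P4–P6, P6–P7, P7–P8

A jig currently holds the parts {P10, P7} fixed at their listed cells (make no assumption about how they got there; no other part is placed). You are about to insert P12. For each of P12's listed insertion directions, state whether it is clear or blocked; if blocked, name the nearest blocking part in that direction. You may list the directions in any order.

-x: clear; -y: clear

-x: ray from P12(0, 0) has no placed part ⇒ clear
-y: ray from P12(0, 0) has no placed part ⇒ clear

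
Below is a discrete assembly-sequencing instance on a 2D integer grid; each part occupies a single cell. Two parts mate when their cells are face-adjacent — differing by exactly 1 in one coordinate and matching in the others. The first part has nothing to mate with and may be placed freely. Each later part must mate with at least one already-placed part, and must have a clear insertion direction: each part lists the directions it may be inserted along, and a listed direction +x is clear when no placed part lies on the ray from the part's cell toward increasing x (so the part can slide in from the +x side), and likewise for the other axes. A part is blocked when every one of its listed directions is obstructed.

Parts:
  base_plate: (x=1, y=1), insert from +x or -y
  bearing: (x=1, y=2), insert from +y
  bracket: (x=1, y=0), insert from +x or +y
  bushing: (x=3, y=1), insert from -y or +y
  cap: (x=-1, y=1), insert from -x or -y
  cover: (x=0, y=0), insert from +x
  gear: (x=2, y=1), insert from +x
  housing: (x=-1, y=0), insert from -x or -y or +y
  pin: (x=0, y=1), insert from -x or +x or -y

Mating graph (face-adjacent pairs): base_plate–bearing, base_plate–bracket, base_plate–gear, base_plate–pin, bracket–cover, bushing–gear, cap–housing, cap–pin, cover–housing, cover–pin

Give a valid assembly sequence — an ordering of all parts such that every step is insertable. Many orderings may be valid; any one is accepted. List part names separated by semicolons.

1. gear@(2, 1) [+x clear] — {gear}
2. bushing@(3, 1) [-y clear] — {bushing, gear}
3. base_plate@(1, 1) [-y clear] — {base_plate, bushing, gear}
4. bearing@(1, 2) [+y clear] — {base_plate, bearing, bushing, gear}
5. pin@(0, 1) [-x clear] — {base_plate, bearing, bushing, gear, pin}
6. cap@(-1, 1) [-x clear] — {base_plate, bearing, bushing, cap, gear, pin}
7. cover@(0, 0) [+x clear] — {base_plate, bearing, bushing, cap, cover, gear, pin}
8. bracket@(1, 0) [+x clear] — {base_plate, bearing, bracket, bushing, cap, cover, gear, pin}
9. housing@(-1, 0) [-x clear] — {base_plate, bearing, bracket, bushing, cap, cover, gear, housing, pin}

gear; bushing; base_plate; bearing; pin; cap; cover; bracket; housing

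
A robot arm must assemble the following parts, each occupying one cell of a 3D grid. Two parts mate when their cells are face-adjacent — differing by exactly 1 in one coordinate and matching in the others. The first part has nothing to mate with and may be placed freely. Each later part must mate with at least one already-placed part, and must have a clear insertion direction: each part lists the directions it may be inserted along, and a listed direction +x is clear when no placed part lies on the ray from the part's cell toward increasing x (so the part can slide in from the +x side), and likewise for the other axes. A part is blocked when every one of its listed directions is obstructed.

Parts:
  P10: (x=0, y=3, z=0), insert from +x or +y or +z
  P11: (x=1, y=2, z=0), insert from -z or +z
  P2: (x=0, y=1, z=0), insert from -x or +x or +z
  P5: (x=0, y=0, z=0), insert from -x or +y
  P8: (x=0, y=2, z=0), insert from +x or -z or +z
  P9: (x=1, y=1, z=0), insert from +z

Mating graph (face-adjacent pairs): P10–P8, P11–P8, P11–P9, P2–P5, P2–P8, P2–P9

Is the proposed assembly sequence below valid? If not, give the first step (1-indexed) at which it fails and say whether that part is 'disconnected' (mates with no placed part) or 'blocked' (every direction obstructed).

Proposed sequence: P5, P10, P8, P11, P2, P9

1. P5@(0, 0, 0) [-x clear] — {P5}
2. P10@(0, 3, 0) — no placed neighbour ⇒ disconnected

Invalid at step 2 (disconnected)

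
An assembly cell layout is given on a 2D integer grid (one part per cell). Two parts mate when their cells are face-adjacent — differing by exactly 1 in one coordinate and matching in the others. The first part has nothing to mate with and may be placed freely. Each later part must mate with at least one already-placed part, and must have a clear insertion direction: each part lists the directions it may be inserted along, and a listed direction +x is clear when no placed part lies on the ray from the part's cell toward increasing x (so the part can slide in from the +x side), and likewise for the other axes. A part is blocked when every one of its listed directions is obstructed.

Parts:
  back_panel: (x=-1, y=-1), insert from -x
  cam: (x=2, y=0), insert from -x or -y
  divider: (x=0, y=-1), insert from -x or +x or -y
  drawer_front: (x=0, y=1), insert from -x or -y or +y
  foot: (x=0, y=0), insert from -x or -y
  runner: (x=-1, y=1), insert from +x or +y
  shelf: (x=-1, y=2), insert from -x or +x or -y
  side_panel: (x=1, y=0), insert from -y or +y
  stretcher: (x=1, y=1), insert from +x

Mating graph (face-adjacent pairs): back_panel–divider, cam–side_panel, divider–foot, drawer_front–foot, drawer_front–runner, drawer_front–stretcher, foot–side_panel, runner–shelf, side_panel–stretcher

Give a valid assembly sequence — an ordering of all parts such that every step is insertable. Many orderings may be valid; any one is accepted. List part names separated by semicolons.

1. drawer_front@(0, 1) [-x clear] — {drawer_front}
2. stretcher@(1, 1) [+x clear] — {drawer_front, stretcher}
3. foot@(0, 0) [-x clear] — {drawer_front, foot, stretcher}
4. divider@(0, -1) [-x clear] — {divider, drawer_front, foot, stretcher}
5. back_panel@(-1, -1) [-x clear] — {back_panel, divider, drawer_front, foot, stretcher}
6. runner@(-1, 1) [+y clear] — {back_panel, divider, drawer_front, foot, runner, stretcher}
7. shelf@(-1, 2) [-x clear] — {back_panel, divider, drawer_front, foot, runner, shelf, stretcher}
8. side_panel@(1, 0) [-y clear] — {back_panel, divider, drawer_front, foot, runner, shelf, side_panel, stretcher}
9. cam@(2, 0) [-y clear] — {back_panel, cam, divider, drawer_front, foot, runner, shelf, side_panel, stretcher}

drawer_front; stretcher; foot; divider; back_panel; runner; shelf; side_panel; cam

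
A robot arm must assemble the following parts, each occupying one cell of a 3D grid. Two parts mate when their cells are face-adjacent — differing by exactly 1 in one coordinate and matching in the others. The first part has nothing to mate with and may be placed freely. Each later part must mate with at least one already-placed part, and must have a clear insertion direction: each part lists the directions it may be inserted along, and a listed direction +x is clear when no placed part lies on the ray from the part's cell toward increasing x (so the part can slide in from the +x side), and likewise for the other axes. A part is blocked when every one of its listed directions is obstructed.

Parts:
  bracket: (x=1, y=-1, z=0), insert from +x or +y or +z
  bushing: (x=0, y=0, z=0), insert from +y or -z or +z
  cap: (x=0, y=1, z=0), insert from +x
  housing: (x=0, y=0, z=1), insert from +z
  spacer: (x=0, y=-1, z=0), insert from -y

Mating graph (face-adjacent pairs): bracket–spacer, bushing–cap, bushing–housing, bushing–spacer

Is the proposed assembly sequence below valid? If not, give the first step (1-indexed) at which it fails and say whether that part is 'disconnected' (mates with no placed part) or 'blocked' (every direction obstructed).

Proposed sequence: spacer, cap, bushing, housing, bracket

1. spacer@(0, -1, 0) [-y clear] — {spacer}
2. cap@(0, 1, 0) — no placed neighbour ⇒ disconnected

Invalid at step 2 (disconnected)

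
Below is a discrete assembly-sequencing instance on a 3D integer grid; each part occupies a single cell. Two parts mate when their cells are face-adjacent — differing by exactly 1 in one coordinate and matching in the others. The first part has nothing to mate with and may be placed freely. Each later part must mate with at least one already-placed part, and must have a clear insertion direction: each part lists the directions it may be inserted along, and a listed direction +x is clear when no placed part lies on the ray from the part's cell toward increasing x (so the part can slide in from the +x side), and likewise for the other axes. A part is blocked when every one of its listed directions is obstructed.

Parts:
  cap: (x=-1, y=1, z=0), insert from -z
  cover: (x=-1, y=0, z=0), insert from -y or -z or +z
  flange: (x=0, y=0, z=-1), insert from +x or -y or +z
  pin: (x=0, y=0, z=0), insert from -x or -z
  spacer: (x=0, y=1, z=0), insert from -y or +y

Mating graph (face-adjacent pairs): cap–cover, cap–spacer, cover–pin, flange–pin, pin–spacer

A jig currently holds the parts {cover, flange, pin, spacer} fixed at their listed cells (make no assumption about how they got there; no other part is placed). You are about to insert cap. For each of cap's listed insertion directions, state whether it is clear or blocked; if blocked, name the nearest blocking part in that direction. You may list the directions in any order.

-z: clear

-z: ray from cap(-1, 1, 0) has no placed part ⇒ clear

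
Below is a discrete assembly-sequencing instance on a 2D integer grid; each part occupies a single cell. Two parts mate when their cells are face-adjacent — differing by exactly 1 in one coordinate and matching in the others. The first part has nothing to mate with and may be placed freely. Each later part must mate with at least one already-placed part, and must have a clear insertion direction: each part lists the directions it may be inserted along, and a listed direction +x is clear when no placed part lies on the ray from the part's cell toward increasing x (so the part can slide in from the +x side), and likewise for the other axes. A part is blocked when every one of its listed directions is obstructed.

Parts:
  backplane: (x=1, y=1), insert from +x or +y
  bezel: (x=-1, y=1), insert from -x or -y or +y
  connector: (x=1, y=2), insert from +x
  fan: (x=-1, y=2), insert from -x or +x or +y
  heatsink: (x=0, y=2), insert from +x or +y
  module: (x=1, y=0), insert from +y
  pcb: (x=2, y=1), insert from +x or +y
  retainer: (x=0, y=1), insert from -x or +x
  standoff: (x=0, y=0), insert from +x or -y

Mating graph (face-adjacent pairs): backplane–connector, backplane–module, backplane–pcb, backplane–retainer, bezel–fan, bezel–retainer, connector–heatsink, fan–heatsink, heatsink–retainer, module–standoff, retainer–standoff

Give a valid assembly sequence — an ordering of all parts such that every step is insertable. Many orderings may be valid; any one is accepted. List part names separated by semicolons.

1. retainer@(0, 1) [-x clear] — {retainer}
2. bezel@(-1, 1) [-x clear] — {bezel, retainer}
3. fan@(-1, 2) [-x clear] — {bezel, fan, retainer}
4. standoff@(0, 0) [+x clear] — {bezel, fan, retainer, standoff}
5. module@(1, 0) [+y clear] — {bezel, fan, module, retainer, standoff}
6. backplane@(1, 1) [+x clear] — {backplane, bezel, fan, module, retainer, standoff}
7. pcb@(2, 1) [+x clear] — {backplane, bezel, fan, module, pcb, retainer, standoff}
8. heatsink@(0, 2) [+x clear] — {backplane, bezel, fan, heatsink, module, pcb, retainer, standoff}
9. connector@(1, 2) [+x clear] — {backplane, bezel, connector, fan, heatsink, module, pcb, retainer, standoff}

retainer; bezel; fan; standoff; module; backplane; pcb; heatsink; connector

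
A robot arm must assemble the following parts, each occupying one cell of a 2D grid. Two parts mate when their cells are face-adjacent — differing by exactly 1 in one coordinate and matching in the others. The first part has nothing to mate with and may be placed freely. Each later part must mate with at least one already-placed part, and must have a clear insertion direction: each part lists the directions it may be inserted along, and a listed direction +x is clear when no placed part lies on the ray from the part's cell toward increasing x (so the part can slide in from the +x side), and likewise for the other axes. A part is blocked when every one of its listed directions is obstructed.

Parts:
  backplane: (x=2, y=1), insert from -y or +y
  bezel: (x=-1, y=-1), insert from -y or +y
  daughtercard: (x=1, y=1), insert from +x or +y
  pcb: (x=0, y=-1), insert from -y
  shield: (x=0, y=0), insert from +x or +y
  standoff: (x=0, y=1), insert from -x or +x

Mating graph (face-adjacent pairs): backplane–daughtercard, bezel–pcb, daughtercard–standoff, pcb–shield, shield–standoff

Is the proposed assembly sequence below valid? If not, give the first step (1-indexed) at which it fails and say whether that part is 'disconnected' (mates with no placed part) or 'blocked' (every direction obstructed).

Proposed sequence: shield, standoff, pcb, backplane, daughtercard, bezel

Invalid at step 4 (disconnected)

1. shield@(0, 0) [+x clear] — {shield}
2. standoff@(0, 1) [-x clear] — {shield, standoff}
3. pcb@(0, -1) [-y clear] — {pcb, shield, standoff}
4. backplane@(2, 1) — no placed neighbour ⇒ disconnected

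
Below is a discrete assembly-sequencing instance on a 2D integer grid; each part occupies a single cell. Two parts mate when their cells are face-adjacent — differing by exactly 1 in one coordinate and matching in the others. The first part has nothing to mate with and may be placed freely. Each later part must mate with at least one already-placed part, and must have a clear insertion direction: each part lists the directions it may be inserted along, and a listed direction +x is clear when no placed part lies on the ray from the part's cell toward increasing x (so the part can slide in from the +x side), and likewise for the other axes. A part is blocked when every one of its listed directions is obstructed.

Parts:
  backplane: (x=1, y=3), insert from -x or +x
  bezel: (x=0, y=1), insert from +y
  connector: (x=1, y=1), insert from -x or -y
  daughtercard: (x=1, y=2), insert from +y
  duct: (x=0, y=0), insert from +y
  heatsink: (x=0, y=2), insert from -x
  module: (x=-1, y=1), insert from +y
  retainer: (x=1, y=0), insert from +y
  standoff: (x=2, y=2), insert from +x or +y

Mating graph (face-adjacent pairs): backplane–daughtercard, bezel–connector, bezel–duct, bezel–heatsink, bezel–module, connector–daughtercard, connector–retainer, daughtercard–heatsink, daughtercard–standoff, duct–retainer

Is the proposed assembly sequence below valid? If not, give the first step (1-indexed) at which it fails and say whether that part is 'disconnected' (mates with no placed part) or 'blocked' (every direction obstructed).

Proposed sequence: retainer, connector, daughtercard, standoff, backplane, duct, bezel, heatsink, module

1. retainer@(1, 0) [+y clear] — {retainer}
2. connector@(1, 1) [-x clear] — {connector, retainer}
3. daughtercard@(1, 2) [+y clear] — {connector, daughtercard, retainer}
4. standoff@(2, 2) [+x clear] — {connector, daughtercard, retainer, standoff}
5. backplane@(1, 3) [-x clear] — {backplane, connector, daughtercard, retainer, standoff}
6. duct@(0, 0) [+y clear] — {backplane, connector, daughtercard, duct, retainer, standoff}
7. bezel@(0, 1) [+y clear] — {backplane, bezel, connector, daughtercard, duct, retainer, standoff}
8. heatsink@(0, 2) [-x clear] — {backplane, bezel, connector, daughtercard, duct, heatsink, retainer, standoff}
9. module@(-1, 1) [+y clear] — {backplane, bezel, connector, daughtercard, duct, heatsink, module, retainer, standoff}

Valid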